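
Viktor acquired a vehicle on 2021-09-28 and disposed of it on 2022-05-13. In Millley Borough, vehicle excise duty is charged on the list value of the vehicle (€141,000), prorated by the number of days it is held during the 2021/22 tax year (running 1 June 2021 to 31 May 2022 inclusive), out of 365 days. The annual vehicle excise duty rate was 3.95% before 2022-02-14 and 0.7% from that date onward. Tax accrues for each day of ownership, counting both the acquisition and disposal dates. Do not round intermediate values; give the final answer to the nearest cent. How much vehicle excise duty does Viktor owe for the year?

2021-09-28 to 2022-02-13: 139 days at 3.95% → €141,000 × 3.95% × 139/365 = €2,120.9877
2022-02-14 to 2022-05-13: 89 days at 0.7% → €141,000 × 0.7% × 89/365 = €240.6658
Total = €2,361.6534

€2,361.65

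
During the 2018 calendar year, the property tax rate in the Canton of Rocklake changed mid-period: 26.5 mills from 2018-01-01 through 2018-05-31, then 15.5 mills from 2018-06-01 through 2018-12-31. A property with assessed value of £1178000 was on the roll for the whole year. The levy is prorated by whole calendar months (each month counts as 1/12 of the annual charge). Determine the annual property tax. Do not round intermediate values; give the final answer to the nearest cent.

2018-01-01 to 2018-05-31: 5 months at 26.5 mills → £1178000 × 2.65% × 5/12 = £13007.0833
2018-06-01 to 2018-12-31: 7 months at 15.5 mills → £1178000 × 1.55% × 7/12 = £10651.0833
Total = £23658.1667

£23658.17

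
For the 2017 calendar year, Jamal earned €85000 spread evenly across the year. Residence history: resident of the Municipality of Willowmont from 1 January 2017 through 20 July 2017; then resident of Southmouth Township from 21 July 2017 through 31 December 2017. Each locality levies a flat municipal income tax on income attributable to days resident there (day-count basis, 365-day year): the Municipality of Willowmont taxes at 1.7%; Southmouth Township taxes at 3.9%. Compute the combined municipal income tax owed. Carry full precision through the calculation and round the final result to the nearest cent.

The Municipality of Willowmont, 1 January – 20 July 2017: 201 days → €85000 × 1.7% × 201/365 = €795.7397
Southmouth Township, 21 July – 31 December 2017: 164 days → €85000 × 3.9% × 164/365 = €1489.4795
Total = €2285.2192

€2285.22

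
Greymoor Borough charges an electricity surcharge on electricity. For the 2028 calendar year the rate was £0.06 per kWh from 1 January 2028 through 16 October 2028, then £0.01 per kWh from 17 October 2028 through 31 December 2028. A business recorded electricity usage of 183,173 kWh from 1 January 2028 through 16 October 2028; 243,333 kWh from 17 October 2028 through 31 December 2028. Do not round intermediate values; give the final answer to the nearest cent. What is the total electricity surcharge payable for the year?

£13,423.71

1 January – 16 October 2028: 183,173 kWh at £0.06/kWh → £10,990.38
17 October – 31 December 2028: 243,333 kWh at £0.01/kWh → £2,433.33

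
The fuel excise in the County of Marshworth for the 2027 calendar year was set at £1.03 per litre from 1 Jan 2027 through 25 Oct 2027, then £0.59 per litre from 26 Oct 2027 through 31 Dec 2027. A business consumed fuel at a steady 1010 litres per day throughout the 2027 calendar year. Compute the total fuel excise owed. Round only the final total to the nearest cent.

£349,934.70

1 Jan – 25 Oct 2027: 298 days × 1010 litres/day = 300,980 litres at £1.03/litre → £310,009.40
26 Oct – 31 Dec 2027: 67 days × 1010 litres/day = 67,670 litres at £0.59/litre → £39,925.30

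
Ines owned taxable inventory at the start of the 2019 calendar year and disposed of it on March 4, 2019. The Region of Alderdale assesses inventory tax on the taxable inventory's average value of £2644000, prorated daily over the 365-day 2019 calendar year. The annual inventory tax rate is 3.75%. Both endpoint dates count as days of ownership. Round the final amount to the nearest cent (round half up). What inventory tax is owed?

£17113.56

Days held (January 1 – March 4, 2019): 63 out of 365
Tax = £2644000 × 3.75% × 63/365 = £17113.5616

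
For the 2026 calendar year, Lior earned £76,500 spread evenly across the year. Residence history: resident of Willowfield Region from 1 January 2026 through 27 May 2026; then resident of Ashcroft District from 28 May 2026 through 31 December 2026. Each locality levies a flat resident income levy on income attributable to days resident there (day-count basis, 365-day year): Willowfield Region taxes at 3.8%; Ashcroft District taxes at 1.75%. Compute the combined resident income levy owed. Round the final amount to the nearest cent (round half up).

Willowfield Region, 1 January – 27 May 2026: 147 days → £76,500 × 3.8% × 147/365 = £1,170.7644
Ashcroft District, 28 May – 31 December 2026: 218 days → £76,500 × 1.75% × 218/365 = £799.5822
Total = £1,970.3466

£1,970.35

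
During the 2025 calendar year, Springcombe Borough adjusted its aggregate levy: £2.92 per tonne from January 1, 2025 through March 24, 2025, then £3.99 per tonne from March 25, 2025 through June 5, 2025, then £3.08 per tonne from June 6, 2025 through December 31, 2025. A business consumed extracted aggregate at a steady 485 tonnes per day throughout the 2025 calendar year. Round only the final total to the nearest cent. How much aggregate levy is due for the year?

£571,014.75

January 1 – March 24, 2025: 83 days × 485 tonnes/day = 40,255 tonnes at £2.92/tonne → £117,544.60
March 25 – June 5, 2025: 73 days × 485 tonnes/day = 35,405 tonnes at £3.99/tonne → £141,265.95
June 6 – December 31, 2025: 209 days × 485 tonnes/day = 101,365 tonnes at £3.08/tonne → £312,204.20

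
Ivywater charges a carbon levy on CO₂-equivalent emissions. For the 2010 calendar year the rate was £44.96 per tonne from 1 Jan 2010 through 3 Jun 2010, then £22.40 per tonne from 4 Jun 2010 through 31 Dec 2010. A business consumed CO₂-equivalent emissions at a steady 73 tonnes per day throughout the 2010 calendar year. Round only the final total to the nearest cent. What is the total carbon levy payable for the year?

£850467.52

1 Jan – 3 Jun 2010: 154 days × 73 tonnes/day = 11,242 tonnes at £44.96/tonne → £505440.32
4 Jun – 31 Dec 2010: 211 days × 73 tonnes/day = 15,403 tonnes at £22.40/tonne → £345027.20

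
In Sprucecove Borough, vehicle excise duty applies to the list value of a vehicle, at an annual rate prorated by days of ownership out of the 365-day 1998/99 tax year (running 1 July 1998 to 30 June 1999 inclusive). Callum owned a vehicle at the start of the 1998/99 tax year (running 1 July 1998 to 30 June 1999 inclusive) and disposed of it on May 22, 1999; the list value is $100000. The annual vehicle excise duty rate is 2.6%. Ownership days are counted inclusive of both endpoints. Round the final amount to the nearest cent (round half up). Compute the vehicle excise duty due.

Days held (July 1, 1998 – May 22, 1999): 326 out of 365
Tax = $100000 × 2.6% × 326/365 = $2322.1918

$2322.19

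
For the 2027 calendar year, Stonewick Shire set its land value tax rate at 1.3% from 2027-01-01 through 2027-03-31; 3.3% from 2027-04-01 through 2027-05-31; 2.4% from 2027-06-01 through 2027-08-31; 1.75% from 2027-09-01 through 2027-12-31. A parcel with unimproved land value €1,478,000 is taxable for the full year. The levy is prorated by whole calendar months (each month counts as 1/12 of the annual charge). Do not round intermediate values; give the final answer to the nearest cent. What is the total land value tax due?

€30,422.17

2027-01-01 to 2027-03-31: 3 months at 1.3% → €1,478,000 × 1.3% × 3/12 = €4,803.5000
2027-04-01 to 2027-05-31: 2 months at 3.3% → €1,478,000 × 3.3% × 2/12 = €8,129.0000
2027-06-01 to 2027-08-31: 3 months at 2.4% → €1,478,000 × 2.4% × 3/12 = €8,868.0000
2027-09-01 to 2027-12-31: 4 months at 1.75% → €1,478,000 × 1.75% × 4/12 = €8,621.6667
Total = €30,422.1667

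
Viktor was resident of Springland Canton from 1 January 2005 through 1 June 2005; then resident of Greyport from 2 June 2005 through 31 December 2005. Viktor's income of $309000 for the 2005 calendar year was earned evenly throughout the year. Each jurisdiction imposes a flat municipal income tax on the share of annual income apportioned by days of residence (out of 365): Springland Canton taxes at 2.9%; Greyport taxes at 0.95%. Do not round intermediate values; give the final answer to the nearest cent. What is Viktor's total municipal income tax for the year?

Springland Canton, 1 January – 1 June 2005: 152 days → $309000 × 2.9% × 152/365 = $3731.7041
Greyport, 2 June – 31 December 2005: 213 days → $309000 × 0.95% × 213/365 = $1713.0452
Total = $5444.7493

$5444.75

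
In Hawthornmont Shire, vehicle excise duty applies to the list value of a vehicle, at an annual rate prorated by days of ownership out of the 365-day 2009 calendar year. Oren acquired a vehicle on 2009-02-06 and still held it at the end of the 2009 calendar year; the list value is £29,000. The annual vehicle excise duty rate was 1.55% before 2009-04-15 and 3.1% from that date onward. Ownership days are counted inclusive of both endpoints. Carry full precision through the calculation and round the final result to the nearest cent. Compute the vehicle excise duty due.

£726.59

2009-02-06 to 2009-04-14: 68 days at 1.55% → £29,000 × 1.55% × 68/365 = £83.7425
2009-04-15 to 2009-12-31: 261 days at 3.1% → £29,000 × 3.1% × 261/365 = £642.8466
Total = £726.5890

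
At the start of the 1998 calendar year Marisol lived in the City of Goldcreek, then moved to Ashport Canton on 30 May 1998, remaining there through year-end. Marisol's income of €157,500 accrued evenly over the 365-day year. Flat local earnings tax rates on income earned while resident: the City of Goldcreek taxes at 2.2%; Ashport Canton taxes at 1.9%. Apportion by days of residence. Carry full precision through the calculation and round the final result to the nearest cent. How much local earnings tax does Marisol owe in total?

€3,185.38

The City of Goldcreek, 1 Jan – 29 May 1998: 149 days → €157,500 × 2.2% × 149/365 = €1,414.4795
Ashport Canton, 30 May – 31 Dec 1998: 216 days → €157,500 × 1.9% × 216/365 = €1,770.9041
Total = €3,185.3836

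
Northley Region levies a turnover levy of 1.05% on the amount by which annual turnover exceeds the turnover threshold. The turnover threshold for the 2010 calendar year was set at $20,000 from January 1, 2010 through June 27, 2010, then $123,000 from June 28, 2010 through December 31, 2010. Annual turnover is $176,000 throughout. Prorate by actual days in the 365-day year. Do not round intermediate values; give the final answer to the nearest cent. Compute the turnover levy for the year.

$1,083.92

January 1 – June 27, 2010: 178 days, exemption $20,000 → ($176,000 − $20,000) × 1.05% × 178/365 = $798.8055
June 28 – December 31, 2010: 187 days, exemption $123,000 → ($176,000 − $123,000) × 1.05% × 187/365 = $285.1110
Total = $1,083.9164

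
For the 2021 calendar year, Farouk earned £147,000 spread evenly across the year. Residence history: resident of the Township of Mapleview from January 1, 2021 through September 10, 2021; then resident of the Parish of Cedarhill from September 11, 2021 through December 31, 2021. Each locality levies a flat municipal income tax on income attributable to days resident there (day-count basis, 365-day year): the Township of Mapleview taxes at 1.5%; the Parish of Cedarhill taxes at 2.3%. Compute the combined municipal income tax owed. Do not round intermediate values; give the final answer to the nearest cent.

£2,565.85

The Township of Mapleview, January 1 – September 10, 2021: 253 days → £147,000 × 1.5% × 253/365 = £1,528.3973
The Parish of Cedarhill, September 11 – December 31, 2021: 112 days → £147,000 × 2.3% × 112/365 = £1,037.4575
Total = £2,565.8548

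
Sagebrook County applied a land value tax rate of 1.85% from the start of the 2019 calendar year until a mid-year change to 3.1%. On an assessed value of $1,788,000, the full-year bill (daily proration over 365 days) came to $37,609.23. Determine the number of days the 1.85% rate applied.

291 days

Let d = days at the first rate; then 365 − d days at the second rate.
$1,788,000 × [1.85%·d + 3.1%·(365−d)] / 365 = $37,609.23
Solving gives d = 291, so the new rate took effect on 19 Oct 2019.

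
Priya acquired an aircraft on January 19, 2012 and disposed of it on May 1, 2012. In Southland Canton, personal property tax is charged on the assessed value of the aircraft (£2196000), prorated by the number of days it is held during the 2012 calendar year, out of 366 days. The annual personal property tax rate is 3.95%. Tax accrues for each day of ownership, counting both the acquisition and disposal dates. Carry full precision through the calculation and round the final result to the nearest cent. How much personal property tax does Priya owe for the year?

Days held (January 19 – May 1, 2012): 104 out of 366
Tax = £2196000 × 3.95% × 104/366 = £24648.0000

£24648.00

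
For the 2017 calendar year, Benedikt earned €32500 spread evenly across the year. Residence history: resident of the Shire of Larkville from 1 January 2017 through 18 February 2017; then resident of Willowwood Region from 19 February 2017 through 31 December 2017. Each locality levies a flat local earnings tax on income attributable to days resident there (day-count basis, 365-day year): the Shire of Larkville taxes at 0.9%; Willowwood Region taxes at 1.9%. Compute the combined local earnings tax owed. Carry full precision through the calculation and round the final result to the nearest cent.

The Shire of Larkville, 1 January – 18 February 2017: 49 days → €32500 × 0.9% × 49/365 = €39.2671
Willowwood Region, 19 February – 31 December 2017: 316 days → €32500 × 1.9% × 316/365 = €534.6027
Total = €573.8699

€573.87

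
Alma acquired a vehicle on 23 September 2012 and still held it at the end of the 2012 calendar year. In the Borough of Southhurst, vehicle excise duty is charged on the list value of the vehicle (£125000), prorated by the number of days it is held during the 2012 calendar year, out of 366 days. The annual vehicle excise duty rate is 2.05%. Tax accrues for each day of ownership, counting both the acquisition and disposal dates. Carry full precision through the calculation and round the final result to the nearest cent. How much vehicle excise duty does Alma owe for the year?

£700.14

Days held (23 September – 31 December 2012): 100 out of 366
Tax = £125000 × 2.05% × 100/366 = £700.1366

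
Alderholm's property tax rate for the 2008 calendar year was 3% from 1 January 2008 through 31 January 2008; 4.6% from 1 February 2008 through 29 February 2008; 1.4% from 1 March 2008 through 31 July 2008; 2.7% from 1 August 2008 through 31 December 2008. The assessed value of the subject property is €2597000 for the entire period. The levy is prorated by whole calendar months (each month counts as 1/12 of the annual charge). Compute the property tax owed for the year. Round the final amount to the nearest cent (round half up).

€60813.08

1 January – 31 January 2008: 1 month at 3% → €2597000 × 3% × 1/12 = €6492.5000
1 February – 29 February 2008: 1 month at 4.6% → €2597000 × 4.6% × 1/12 = €9955.1667
1 March – 31 July 2008: 5 months at 1.4% → €2597000 × 1.4% × 5/12 = €15149.1667
1 August – 31 December 2008: 5 months at 2.7% → €2597000 × 2.7% × 5/12 = €29216.2500
Total = €60813.0833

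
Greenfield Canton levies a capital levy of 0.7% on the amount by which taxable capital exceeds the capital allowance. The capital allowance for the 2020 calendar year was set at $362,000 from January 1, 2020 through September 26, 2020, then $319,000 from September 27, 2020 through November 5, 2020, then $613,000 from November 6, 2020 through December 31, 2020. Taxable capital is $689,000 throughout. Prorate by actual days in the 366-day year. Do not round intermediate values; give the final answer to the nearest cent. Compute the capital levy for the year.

$2,053.07

January 1 – September 26, 2020: 270 days, exemption $362,000 → ($689,000 − $362,000) × 0.7% × 270/366 = $1,688.6066
September 27 – November 5, 2020: 40 days, exemption $319,000 → ($689,000 − $319,000) × 0.7% × 40/366 = $283.0601
November 6 – December 31, 2020: 56 days, exemption $613,000 → ($689,000 − $613,000) × 0.7% × 56/366 = $81.3989
Total = $2,053.0656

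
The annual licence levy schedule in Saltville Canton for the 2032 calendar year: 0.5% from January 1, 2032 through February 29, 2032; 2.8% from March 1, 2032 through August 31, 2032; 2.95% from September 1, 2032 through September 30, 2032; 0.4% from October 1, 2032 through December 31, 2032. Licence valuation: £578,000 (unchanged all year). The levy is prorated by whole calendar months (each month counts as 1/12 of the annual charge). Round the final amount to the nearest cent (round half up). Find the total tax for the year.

£10,572.58

January 1 – February 29, 2032: 2 months at 0.5% → £578,000 × 0.5% × 2/12 = £481.6667
March 1 – August 31, 2032: 6 months at 2.8% → £578,000 × 2.8% × 6/12 = £8,092.0000
September 1 – September 30, 2032: 1 month at 2.95% → £578,000 × 2.95% × 1/12 = £1,420.9167
October 1 – December 31, 2032: 3 months at 0.4% → £578,000 × 0.4% × 3/12 = £578.0000
Total = £10,572.5833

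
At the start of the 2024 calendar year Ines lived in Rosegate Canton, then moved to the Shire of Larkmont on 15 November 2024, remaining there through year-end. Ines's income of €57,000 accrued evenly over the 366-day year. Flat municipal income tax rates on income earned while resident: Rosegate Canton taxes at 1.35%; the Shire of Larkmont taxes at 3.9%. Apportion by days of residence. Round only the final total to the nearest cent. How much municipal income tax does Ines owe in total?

€956.15

Rosegate Canton, 1 January – 14 November 2024: 319 days → €57,000 × 1.35% × 319/366 = €670.6844
The Shire of Larkmont, 15 November – 31 December 2024: 47 days → €57,000 × 3.9% × 47/366 = €285.4672
Total = €956.1516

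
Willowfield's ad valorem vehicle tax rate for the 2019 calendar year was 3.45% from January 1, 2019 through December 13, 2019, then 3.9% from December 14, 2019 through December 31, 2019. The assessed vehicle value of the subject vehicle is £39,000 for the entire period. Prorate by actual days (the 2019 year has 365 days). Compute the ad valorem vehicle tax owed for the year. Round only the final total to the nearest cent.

January 1 – December 13, 2019: 347 days at 3.45% → £39,000 × 3.45% × 347/365 = £1,279.1466
December 14 – December 31, 2019: 18 days at 3.9% → £39,000 × 3.9% × 18/365 = £75.0082
Total = £1,354.1548

£1,354.15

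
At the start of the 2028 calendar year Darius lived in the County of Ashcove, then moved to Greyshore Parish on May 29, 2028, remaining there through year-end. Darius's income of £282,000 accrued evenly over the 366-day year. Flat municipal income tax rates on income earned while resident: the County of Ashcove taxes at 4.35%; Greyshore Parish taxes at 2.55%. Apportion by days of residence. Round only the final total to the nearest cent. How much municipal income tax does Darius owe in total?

£9,257.46

The County of Ashcove, January 1 – May 28, 2028: 149 days → £282,000 × 4.35% × 149/366 = £4,993.9426
Greyshore Parish, May 29 – December 31, 2028: 217 days → £282,000 × 2.55% × 217/366 = £4,263.5164
Total = £9,257.4590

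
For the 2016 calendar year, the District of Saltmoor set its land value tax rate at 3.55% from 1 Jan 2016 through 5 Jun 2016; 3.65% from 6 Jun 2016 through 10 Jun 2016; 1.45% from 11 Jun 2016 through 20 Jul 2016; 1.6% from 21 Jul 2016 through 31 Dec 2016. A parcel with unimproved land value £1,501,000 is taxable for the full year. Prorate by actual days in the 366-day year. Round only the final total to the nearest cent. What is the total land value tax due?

£36,745.79

1 Jan – 5 Jun 2016: 157 days at 3.55% → £1,501,000 × 3.55% × 157/366 = £22,857.4413
6 Jun – 10 Jun 2016: 5 days at 3.65% → £1,501,000 × 3.65% × 5/366 = £748.4495
11 Jun – 20 Jul 2016: 40 days at 1.45% → £1,501,000 × 1.45% × 40/366 = £2,378.6339
21 Jul – 31 Dec 2016: 164 days at 1.6% → £1,501,000 × 1.6% × 164/366 = £10,761.2678
Total = £36,745.7923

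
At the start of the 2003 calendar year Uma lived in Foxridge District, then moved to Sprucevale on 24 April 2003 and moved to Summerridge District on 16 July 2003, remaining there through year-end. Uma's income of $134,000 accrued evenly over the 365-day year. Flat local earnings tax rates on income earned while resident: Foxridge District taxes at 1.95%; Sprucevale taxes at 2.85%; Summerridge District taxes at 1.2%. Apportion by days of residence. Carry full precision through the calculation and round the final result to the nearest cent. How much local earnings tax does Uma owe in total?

Foxridge District, 1 January – 23 April 2003: 113 days → $134,000 × 1.95% × 113/365 = $808.9562
Sprucevale, 24 April – 15 July 2003: 83 days → $134,000 × 2.85% × 83/365 = $868.4301
Summerridge District, 16 July – 31 December 2003: 169 days → $134,000 × 1.2% × 169/365 = $744.5260
Total = $2,421.9123

$2,421.91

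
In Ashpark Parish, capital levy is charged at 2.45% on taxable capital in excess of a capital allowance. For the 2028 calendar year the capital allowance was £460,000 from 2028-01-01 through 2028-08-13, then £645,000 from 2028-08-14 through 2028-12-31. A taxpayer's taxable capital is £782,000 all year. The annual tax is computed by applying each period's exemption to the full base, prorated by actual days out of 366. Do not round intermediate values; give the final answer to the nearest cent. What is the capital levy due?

£6,155.26

2028-01-01 to 2028-08-13: 226 days, exemption £460,000 → (£782,000 − £460,000) × 2.45% × 226/366 = £4,871.3497
2028-08-14 to 2028-12-31: 140 days, exemption £645,000 → (£782,000 − £645,000) × 2.45% × 140/366 = £1,283.9071
Total = £6,155.2568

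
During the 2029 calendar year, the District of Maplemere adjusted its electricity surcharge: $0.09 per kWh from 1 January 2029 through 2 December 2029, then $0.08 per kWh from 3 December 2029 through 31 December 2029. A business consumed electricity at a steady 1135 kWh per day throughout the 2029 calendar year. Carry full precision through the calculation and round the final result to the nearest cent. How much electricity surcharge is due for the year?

$36,955.60

1 January – 2 December 2029: 336 days × 1135 kWh/day = 381,360 kWh at $0.09/kWh → $34,322.40
3 December – 31 December 2029: 29 days × 1135 kWh/day = 32,915 kWh at $0.08/kWh → $2,633.20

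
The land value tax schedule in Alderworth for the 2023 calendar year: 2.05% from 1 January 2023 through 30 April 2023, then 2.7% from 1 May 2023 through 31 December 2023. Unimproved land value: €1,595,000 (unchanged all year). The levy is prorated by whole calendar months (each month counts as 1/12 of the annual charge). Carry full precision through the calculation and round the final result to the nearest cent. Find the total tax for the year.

€39,609.17

1 January – 30 April 2023: 4 months at 2.05% → €1,595,000 × 2.05% × 4/12 = €10,899.1667
1 May – 31 December 2023: 8 months at 2.7% → €1,595,000 × 2.7% × 8/12 = €28,710.0000
Total = €39,609.1667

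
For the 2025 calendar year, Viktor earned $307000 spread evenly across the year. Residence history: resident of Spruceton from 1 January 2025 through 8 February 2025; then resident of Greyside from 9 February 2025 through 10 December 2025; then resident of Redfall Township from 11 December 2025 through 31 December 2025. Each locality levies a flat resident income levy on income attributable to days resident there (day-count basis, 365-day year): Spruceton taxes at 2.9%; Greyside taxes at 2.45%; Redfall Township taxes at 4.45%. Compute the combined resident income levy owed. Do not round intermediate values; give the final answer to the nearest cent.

Spruceton, 1 January – 8 February 2025: 39 days → $307000 × 2.9% × 39/365 = $951.2795
Greyside, 9 February – 10 December 2025: 305 days → $307000 × 2.45% × 305/365 = $6285.0890
Redfall Township, 11 December – 31 December 2025: 21 days → $307000 × 4.45% × 21/365 = $786.0041
Total = $8022.3726

$8022.37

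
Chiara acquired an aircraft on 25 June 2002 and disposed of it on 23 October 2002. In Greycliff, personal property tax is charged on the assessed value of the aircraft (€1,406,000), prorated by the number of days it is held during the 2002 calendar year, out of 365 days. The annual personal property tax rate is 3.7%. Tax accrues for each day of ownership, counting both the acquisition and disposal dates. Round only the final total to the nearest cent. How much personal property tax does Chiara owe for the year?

Days held (25 June – 23 October 2002): 121 out of 365
Tax = €1,406,000 × 3.7% × 121/365 = €17,245.6493

€17,245.65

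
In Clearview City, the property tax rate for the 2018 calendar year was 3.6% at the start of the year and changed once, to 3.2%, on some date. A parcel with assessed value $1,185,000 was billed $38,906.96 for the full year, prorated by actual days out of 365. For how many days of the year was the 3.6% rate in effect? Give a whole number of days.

Let d = days at the first rate; then 365 − d days at the second rate.
$1,185,000 × [3.6%·d + 3.2%·(365−d)] / 365 = $38,906.96
Solving gives d = 76, so the new rate took effect on 18 Mar 2018.

76 days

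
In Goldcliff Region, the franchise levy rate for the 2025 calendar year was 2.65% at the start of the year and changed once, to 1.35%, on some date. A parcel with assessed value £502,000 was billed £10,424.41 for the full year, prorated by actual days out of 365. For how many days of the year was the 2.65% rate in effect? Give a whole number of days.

204 days

Let d = days at the first rate; then 365 − d days at the second rate.
£502,000 × [2.65%·d + 1.35%·(365−d)] / 365 = £10,424.41
Solving gives d = 204, so the new rate took effect on 24 July 2025.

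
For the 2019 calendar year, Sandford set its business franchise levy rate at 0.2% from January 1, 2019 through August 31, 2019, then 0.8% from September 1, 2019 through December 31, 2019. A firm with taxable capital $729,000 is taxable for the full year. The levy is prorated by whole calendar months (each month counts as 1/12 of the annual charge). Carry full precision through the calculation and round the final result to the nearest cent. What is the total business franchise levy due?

$2,916.00

January 1 – August 31, 2019: 8 months at 0.2% → $729,000 × 0.2% × 8/12 = $972.0000
September 1 – December 31, 2019: 4 months at 0.8% → $729,000 × 0.8% × 4/12 = $1,944.0000
Total = $2,916.0000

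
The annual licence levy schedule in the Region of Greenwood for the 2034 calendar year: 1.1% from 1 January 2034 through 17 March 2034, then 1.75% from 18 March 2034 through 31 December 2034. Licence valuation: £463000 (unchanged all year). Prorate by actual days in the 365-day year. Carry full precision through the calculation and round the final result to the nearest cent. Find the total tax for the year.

£7475.86

1 January – 17 March 2034: 76 days at 1.1% → £463000 × 1.1% × 76/365 = £1060.4603
18 March – 31 December 2034: 289 days at 1.75% → £463000 × 1.75% × 289/365 = £6415.4041
Total = £7475.8644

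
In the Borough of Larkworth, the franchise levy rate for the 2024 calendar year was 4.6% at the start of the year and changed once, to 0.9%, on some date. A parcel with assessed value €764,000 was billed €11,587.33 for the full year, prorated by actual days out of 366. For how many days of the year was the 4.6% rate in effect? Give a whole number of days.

61 days

Let d = days at the first rate; then 366 − d days at the second rate.
€764,000 × [4.6%·d + 0.9%·(366−d)] / 366 = €11,587.33
Solving gives d = 61, so the new rate took effect on 2 Mar 2024.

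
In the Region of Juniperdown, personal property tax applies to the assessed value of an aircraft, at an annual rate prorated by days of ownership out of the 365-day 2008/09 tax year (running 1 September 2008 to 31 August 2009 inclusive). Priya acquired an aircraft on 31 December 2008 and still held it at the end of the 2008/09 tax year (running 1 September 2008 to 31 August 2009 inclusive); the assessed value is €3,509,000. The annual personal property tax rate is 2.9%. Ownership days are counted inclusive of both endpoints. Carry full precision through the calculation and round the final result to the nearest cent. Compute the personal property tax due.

€68,026.53

Days held (31 December 2008 – 31 August 2009): 244 out of 365
Tax = €3,509,000 × 2.9% × 244/365 = €68,026.5315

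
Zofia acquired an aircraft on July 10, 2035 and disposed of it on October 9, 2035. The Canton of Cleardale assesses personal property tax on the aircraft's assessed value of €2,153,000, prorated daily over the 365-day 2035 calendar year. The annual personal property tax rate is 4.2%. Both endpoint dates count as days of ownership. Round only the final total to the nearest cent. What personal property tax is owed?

Days held (July 10 – October 9, 2035): 92 out of 365
Tax = €2,153,000 × 4.2% × 92/365 = €22,792.3068

€22,792.31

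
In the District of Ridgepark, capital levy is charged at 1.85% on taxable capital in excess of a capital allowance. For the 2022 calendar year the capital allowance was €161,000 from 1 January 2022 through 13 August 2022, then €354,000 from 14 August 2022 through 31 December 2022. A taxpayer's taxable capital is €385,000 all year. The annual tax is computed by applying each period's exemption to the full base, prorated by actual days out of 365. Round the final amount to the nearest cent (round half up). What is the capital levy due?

1 January – 13 August 2022: 225 days, exemption €161,000 → (€385,000 − €161,000) × 1.85% × 225/365 = €2,554.5205
14 August – 31 December 2022: 140 days, exemption €354,000 → (€385,000 − €354,000) × 1.85% × 140/365 = €219.9726
Total = €2,774.4932

€2,774.49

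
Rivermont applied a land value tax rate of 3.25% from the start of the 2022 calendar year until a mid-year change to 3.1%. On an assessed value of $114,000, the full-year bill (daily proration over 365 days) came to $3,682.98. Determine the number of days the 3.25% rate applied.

318 days

Let d = days at the first rate; then 365 − d days at the second rate.
$114,000 × [3.25%·d + 3.1%·(365−d)] / 365 = $3,682.98
Solving gives d = 318, so the new rate took effect on 15 Nov 2022.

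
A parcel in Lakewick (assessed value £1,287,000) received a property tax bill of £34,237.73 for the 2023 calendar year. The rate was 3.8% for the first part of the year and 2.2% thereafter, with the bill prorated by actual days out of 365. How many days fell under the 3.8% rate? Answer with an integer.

Let d = days at the first rate; then 365 − d days at the second rate.
£1,287,000 × [3.8%·d + 2.2%·(365−d)] / 365 = £34,237.73
Solving gives d = 105, so the new rate took effect on 16 April 2023.

105 days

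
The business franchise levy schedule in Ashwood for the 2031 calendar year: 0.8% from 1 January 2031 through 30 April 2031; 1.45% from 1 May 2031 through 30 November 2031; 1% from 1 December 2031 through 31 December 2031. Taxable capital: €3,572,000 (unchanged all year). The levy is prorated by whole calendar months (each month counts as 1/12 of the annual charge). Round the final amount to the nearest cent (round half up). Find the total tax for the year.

1 January – 30 April 2031: 4 months at 0.8% → €3,572,000 × 0.8% × 4/12 = €9,525.3333
1 May – 30 November 2031: 7 months at 1.45% → €3,572,000 × 1.45% × 7/12 = €30,213.1667
1 December – 31 December 2031: 1 month at 1% → €3,572,000 × 1% × 1/12 = €2,976.6667
Total = €42,715.1667

€42,715.17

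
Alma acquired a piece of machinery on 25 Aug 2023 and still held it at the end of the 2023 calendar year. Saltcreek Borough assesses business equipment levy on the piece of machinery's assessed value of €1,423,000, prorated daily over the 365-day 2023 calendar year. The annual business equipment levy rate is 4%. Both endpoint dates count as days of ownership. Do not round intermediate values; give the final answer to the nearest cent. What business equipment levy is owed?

Days held (25 Aug – 31 Dec 2023): 129 out of 365
Tax = €1,423,000 × 4% × 129/365 = €20,116.9315

€20,116.93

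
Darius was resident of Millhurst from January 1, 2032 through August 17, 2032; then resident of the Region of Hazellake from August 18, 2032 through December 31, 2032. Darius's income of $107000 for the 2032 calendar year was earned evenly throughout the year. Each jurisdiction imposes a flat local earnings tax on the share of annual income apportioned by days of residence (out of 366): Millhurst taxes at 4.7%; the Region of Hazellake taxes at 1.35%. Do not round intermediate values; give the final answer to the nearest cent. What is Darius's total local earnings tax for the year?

$3697.05

Millhurst, January 1 – August 17, 2032: 230 days → $107000 × 4.7% × 230/366 = $3160.3005
The Region of Hazellake, August 18 – December 31, 2032: 136 days → $107000 × 1.35% × 136/366 = $536.7541
Total = $3697.0546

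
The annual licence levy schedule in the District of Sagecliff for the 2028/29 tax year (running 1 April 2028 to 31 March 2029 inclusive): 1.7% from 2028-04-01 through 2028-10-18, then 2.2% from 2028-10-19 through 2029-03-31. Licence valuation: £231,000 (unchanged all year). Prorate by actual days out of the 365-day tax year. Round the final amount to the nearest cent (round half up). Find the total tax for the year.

2028-04-01 to 2028-10-18: 201 days at 1.7% → £231,000 × 1.7% × 201/365 = £2,162.5397
2028-10-19 to 2029-03-31: 164 days at 2.2% → £231,000 × 2.2% × 164/365 = £2,283.4192
Total = £4,445.9589

£4,445.96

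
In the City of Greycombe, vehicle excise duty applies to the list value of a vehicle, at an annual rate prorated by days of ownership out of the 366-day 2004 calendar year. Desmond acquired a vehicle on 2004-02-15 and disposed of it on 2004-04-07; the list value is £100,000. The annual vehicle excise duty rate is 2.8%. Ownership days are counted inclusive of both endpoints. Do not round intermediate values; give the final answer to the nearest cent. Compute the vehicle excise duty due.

Days held (2004-02-15 to 2004-04-07): 53 out of 366
Tax = £100,000 × 2.8% × 53/366 = £405.4645

£405.46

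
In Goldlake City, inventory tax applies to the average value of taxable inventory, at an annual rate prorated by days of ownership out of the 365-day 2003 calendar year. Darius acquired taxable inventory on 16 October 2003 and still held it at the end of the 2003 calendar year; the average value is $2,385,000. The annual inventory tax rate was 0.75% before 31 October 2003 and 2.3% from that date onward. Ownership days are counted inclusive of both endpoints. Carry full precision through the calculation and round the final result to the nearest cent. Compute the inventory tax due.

$10,052.94

16 October – 30 October 2003: 15 days at 0.75% → $2,385,000 × 0.75% × 15/365 = $735.1027
31 October – 31 December 2003: 62 days at 2.3% → $2,385,000 × 2.3% × 62/365 = $9,317.8356
Total = $10,052.9384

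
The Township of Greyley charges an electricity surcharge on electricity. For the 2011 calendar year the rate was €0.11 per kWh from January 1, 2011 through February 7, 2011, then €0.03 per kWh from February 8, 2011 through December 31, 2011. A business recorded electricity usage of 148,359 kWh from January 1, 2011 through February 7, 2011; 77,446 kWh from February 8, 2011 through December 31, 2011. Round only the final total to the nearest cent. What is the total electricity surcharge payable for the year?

January 1 – February 7, 2011: 148,359 kWh at €0.11/kWh → €16,319.49
February 8 – December 31, 2011: 77,446 kWh at €0.03/kWh → €2,323.38

€18,642.87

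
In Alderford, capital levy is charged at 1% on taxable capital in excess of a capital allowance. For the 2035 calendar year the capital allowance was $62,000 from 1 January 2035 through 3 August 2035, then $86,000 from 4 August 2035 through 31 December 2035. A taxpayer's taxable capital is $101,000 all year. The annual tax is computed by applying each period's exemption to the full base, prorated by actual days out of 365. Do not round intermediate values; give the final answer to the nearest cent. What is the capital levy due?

1 January – 3 August 2035: 215 days, exemption $62,000 → ($101,000 − $62,000) × 1% × 215/365 = $229.7260
4 August – 31 December 2035: 150 days, exemption $86,000 → ($101,000 − $86,000) × 1% × 150/365 = $61.6438
Total = $291.3699

$291.37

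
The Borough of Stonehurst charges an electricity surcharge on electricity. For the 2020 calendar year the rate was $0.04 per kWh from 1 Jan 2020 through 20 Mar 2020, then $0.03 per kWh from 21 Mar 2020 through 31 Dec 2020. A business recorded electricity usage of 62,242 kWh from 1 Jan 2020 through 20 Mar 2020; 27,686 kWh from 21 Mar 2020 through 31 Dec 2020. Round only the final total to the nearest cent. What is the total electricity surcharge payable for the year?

$3,320.26

1 Jan – 20 Mar 2020: 62,242 kWh at $0.04/kWh → $2,489.68
21 Mar – 31 Dec 2020: 27,686 kWh at $0.03/kWh → $830.58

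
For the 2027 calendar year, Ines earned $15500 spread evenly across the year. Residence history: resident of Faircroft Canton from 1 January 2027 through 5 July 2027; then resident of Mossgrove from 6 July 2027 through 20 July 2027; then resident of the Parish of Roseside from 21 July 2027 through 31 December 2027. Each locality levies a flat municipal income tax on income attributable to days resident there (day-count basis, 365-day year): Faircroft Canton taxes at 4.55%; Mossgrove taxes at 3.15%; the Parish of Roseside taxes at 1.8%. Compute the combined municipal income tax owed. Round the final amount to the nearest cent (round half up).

$504.81

Faircroft Canton, 1 January – 5 July 2027: 186 days → $15500 × 4.55% × 186/365 = $359.3877
Mossgrove, 6 July – 20 July 2027: 15 days → $15500 × 3.15% × 15/365 = $20.0651
The Parish of Roseside, 21 July – 31 December 2027: 164 days → $15500 × 1.8% × 164/365 = $125.3589
Total = $504.8116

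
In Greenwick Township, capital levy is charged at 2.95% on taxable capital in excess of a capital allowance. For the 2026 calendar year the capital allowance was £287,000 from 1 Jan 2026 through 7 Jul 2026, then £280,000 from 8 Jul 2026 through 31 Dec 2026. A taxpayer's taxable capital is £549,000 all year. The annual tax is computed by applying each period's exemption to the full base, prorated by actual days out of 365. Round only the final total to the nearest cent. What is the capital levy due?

1 Jan – 7 Jul 2026: 188 days, exemption £287,000 → (£549,000 − £287,000) × 2.95% × 188/365 = £3,980.9644
8 Jul – 31 Dec 2026: 177 days, exemption £280,000 → (£549,000 − £280,000) × 2.95% × 177/365 = £3,848.1740
Total = £7,829.1384

£7,829.14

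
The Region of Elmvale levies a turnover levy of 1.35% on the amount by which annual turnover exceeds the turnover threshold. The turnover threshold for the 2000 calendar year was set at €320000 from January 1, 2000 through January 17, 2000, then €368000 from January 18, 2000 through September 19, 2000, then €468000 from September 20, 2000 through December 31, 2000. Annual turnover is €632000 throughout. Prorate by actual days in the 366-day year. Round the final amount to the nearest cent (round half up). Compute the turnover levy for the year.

January 1 – January 17, 2000: 17 days, exemption €320000 → (€632000 − €320000) × 1.35% × 17/366 = €195.6393
January 18 – September 19, 2000: 246 days, exemption €368000 → (€632000 − €368000) × 1.35% × 246/366 = €2395.4754
September 20 – December 31, 2000: 103 days, exemption €468000 → (€632000 − €468000) × 1.35% × 103/366 = €623.0656
Total = €3214.1803

€3214.18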